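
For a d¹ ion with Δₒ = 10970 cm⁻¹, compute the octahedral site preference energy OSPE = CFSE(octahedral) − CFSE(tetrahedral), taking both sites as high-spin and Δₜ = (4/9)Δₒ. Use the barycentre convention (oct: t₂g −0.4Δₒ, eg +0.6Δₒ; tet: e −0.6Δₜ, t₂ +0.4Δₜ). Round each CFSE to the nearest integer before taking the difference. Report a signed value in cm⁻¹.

-1463

Octahedral (high-spin): t₂g¹ eg⁰, CFSE = 1(−0.4) + 0(+0.6) = -0.4Δₒ = -0.4 × 10970 = -4388 cm⁻¹.
In a tetrahedral site the filling is e¹ t₂⁰: CFSE(tet) = -0.6Δₜ = -0.6 × (4/9)(10970) = -2925 cm⁻¹.
OSPE = CFSE(oct) − CFSE(tet) = -4388 − (-2925) = -1463 cm⁻¹.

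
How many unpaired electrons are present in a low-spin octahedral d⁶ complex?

0

Configuration: t₂g⁶ eg⁰, giving 0 unpaired electrons.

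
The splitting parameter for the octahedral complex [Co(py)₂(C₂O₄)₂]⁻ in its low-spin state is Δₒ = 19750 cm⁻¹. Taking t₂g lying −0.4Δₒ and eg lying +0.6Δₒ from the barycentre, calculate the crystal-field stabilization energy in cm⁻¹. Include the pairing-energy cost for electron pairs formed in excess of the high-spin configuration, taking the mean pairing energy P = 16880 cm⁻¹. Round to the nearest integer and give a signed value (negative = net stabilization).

Ligand charges: 2×(+0) from py and 2×(-2) from C₂O₄²⁻ sum to -4; with overall charge -1, Co is +3.
Co³⁺: group 9, so d-count = 9 − 3 = 6.
The d⁶ electrons fill as t₂g⁶ eg⁰.
CFSE(orbital) = 6×(-0.4Δₒ) + 0×(0.6Δₒ) = -2.4Δₒ; with Δₒ = 19750 cm⁻¹ that is -47400 cm⁻¹.
Pairing penalty: 3 pairs vs 1 in the high-spin reference → 2 extra × P = 33760 cm⁻¹.
Net CFSE = -47400 + 33760 = -13640 cm⁻¹.

-13640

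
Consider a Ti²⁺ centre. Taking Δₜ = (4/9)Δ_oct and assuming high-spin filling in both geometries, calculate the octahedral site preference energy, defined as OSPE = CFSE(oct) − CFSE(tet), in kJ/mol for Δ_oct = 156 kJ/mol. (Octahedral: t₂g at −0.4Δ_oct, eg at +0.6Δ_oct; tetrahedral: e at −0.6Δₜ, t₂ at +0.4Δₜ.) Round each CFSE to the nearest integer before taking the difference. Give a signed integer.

-42

Group 4 minus oxidation state +2 gives a d² configuration for Ti²⁺.
Octahedral high-spin t₂g² eg⁰: CFSE = -0.8 × 156 = -125 kJ/mol.
Tetrahedral: e² t₂⁰, CFSE = 2(−0.6) + 0(+0.4) = -1.2Δₜ = -1.2 × (4/9) × 156 = -83 kJ/mol.
OSPE = -125 − (-83) = -42 kJ/mol.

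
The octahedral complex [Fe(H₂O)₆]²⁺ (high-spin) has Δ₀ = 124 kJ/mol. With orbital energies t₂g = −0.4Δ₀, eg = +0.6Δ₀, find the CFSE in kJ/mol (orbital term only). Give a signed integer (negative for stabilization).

-50

H₂O is neutral, so the +2 overall charge sits on Fe: oxidation state +2.
Group 8 minus oxidation state +2 gives a d⁶ configuration for Fe²⁺.
Configuration: t₂g⁴ eg².
CFSE(orbital) = 4×(-0.4Δ₀) + 2×(0.6Δ₀) = -0.4Δ₀; with Δ₀ = 124 kJ/mol that is -50 kJ/mol.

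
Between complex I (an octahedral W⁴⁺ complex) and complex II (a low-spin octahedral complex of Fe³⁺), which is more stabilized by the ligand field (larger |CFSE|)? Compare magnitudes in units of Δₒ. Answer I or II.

II

I: W⁴⁺: group 6, so d-count = 6 − 4 = 2; t₂g² eg⁰, CFSE = -0.8Δₒ.
II: Fe sits in group 8; removing 3 electrons leaves Fe³⁺ with 8 − 3 = 5 d electrons; t2g^5 e_g^0, CFSE = -2.0Δₒ.
So II has the larger |CFSE|.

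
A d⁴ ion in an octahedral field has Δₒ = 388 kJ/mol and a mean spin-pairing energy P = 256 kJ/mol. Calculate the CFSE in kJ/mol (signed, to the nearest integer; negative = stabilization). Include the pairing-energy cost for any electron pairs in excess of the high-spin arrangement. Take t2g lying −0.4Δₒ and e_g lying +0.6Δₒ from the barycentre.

Here Δₒ > P (388 > 256), so the low-spin state is favoured.
Filling d⁴ accordingly: t2g^4 e_g^0.
Orbital CFSE = -1.6Δₒ = -1.6 × 388 = -621 kJ/mol.
Excess pairs vs high-spin: 1 − 0 = 1; pairing cost = +256 kJ/mol.
Net CFSE = -621 + 256 = -365 kJ/mol.

-365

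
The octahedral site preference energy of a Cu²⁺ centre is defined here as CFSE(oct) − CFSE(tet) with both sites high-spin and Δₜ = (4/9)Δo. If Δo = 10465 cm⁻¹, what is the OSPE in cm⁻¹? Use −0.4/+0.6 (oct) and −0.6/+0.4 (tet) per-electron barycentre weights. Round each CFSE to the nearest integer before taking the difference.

-4419

Cu is in group 11, so Cu²⁺ is d⁹ (11 − 2 = 9).
In an octahedral site d⁹ (HS) is t2g^6 e_g^3, giving CFSE(oct) = -0.6Δo = -6279 cm⁻¹.
In a tetrahedral site the filling is e^4 t2^5: CFSE(tet) = -0.4Δₜ = -0.4 × (4/9)(10465) = -1860 cm⁻¹.
OSPE = -6279 − (-1860) = -4419 cm⁻¹.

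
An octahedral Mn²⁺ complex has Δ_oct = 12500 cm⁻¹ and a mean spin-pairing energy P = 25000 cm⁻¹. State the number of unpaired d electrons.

Group 7 minus oxidation state +2 gives a d⁵ configuration for Mn²⁺.
With Δ_oct < P the complex is high-spin.
That gives t₂g³ eg².
Unpaired electrons: 5.

5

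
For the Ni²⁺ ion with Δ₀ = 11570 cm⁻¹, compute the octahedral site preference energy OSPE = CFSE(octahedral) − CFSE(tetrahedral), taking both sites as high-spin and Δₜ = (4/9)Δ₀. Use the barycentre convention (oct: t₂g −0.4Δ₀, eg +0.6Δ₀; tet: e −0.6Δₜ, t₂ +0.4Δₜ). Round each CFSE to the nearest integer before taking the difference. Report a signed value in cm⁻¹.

Ni sits in group 10; removing 2 electrons leaves Ni²⁺ with 10 − 2 = 8 d electrons.
Octahedral high-spin t2g^6 e_g^2: CFSE = -1.2 × 11570 = -13884 cm⁻¹.
Tetrahedral: e^4 t2^4, CFSE = 4(−0.6) + 4(+0.4) = -0.8Δₜ = -0.8 × (4/9) × 11570 = -4114 cm⁻¹.
Subtracting, OSPE = -13884 − (-4114) = -9770 cm⁻¹.

-9770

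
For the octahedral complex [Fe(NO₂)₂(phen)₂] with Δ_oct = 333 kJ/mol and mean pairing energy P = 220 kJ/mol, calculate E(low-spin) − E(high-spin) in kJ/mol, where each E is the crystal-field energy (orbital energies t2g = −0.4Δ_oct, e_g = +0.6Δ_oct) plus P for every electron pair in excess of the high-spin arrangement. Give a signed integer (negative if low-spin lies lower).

Ligand charges: 2×(-1) from NO₂⁻ and 2×(+0) from phen sum to -2; with overall charge +0, Fe is +2.
Fe²⁺: group 8, so d-count = 8 − 2 = 6.
High-spin d⁶ fills as t2g^4 e_g^2 with CFSE 4(−0.4) + 2(+0.6) = -0.4Δ_oct = -133 kJ/mol.
For low-spin the configuration is t2g^6 e_g^0: orbital energy -2.4 × 333 = -799 kJ/mol, and 2 additional pairs relative to high-spin add 440 kJ/mol, giving -359 kJ/mol.
Thus E(LS) − E(HS) = -226 kJ/mol.

-226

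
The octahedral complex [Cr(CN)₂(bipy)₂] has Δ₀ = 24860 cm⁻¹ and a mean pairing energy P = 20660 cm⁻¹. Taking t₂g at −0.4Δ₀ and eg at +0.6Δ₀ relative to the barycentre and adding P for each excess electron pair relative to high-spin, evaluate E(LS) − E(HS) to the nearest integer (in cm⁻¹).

-4200

Ligand charges: 2×(-1) from CN⁻ and 2×(+0) from bipy sum to -2; with overall charge +0, Cr is +2.
Cr²⁺: group 6, so d-count = 6 − 2 = 4.
High-spin d⁴ fills as t₂g³ eg¹ with CFSE 3(−0.4) + 1(+0.6) = -0.6Δ₀ = -14916 cm⁻¹.
Low-spin: t₂g⁴ eg⁰, orbital CFSE = -1.6Δ₀ = -39776 cm⁻¹; plus 1 excess pair × P = +20660 cm⁻¹; total -19116 cm⁻¹.
E(LS) − E(HS) = -19116 − (-14916) = -4200 cm⁻¹.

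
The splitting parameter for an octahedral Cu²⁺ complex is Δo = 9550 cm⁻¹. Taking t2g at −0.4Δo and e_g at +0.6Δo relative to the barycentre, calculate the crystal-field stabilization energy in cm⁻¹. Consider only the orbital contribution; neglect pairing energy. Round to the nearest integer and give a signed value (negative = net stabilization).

-5730

Cu sits in group 11; removing 2 electrons leaves Cu²⁺ with 11 − 2 = 9 d electrons.
The d⁹ electrons fill as t2g^6 e_g^3.
The orbital stabilization is -0.6Δo = -0.6 × 9550 = -5730 cm⁻¹.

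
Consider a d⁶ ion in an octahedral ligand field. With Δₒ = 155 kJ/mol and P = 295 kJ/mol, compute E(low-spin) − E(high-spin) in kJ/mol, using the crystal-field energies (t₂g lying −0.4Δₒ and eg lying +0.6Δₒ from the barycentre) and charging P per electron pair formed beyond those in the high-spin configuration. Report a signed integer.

280

High-spin d⁶ fills as t₂g⁴ eg² with CFSE 4(−0.4) + 2(+0.6) = -0.4Δₒ = -62 kJ/mol.
Low-spin t₂g⁶ eg⁰ gives -2.4Δₒ = -372 kJ/mol, but forming 2 extra pairs costs 2P = 590 kJ/mol, so E(LS) = -372 + 590 = 218 kJ/mol.
Thus E(LS) − E(HS) = 280 kJ/mol.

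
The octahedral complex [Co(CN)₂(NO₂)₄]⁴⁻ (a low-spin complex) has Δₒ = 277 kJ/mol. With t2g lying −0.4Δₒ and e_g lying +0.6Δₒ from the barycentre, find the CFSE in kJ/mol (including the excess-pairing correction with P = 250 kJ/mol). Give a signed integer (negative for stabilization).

Ligand charges: 2×(-1) from CN⁻ and 4×(-1) from NO₂⁻ sum to -6; with overall charge -4, Co is +2.
Co sits in group 9; removing 2 electrons leaves Co²⁺ with 9 − 2 = 7 d electrons.
Configuration: t2g^6 e_g^1.
The orbital stabilization is -1.8Δₒ = -1.8 × 277 = -499 kJ/mol.
Pairing penalty: 3 pairs vs 2 in the high-spin reference → 1 extra × P = 250 kJ/mol.
Overall CFSE = -499 + 250 = -249 kJ/mol.

-249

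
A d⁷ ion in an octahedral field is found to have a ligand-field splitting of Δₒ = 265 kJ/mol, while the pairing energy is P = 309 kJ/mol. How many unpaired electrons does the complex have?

Since Δₒ = 265 kJ/mol < P = 309 kJ/mol, the complex adopts the high-spin configuration.
Configuration: t₂g⁵ eg².
Unpaired electrons: 3.

3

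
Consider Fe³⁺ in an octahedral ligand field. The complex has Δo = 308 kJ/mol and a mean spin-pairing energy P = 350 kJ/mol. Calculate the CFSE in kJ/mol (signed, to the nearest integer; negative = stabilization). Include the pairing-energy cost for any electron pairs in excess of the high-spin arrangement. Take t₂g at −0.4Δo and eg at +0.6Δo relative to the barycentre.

0

Group 8 minus oxidation state +3 gives a d⁵ configuration for Fe³⁺.
Since Δo = 308 kJ/mol < P = 350 kJ/mol, the complex adopts the high-spin configuration.
Configuration: t₂g³ eg².
Orbital CFSE = 0.0Δo = 0.0 × 308 = 0 kJ/mol.
High-spin has no excess pairs, so no pairing correction applies.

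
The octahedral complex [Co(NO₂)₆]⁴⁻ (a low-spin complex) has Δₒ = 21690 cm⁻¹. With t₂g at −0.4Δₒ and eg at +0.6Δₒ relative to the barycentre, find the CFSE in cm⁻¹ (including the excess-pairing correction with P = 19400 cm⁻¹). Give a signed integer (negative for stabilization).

Each NO₂⁻ contributes -1; 6 × (-1) = -6. With overall charge -4, Co is in the +2 oxidation state.
Group 9 minus oxidation state +2 gives a d⁷ configuration for Co²⁺.
The d⁷ electrons fill as t₂g⁶ eg¹.
Orbital CFSE = 6(-0.4) + 1(0.6) = -1.8Δₒ = -1.8 × 21690 = -39042 cm⁻¹.
Pairing penalty: 3 pairs vs 2 in the high-spin reference → 1 extra × P = 19400 cm⁻¹.
Combining: -39042 + 19400 = -19642 cm⁻¹.

-19642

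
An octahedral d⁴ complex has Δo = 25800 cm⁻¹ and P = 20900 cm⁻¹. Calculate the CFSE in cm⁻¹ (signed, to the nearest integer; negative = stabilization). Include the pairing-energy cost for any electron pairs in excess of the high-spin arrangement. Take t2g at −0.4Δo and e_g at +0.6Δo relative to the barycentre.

Δo > P, so pairing is preferred: the ground state is low-spin.
That gives t2g^4 e_g^0.
Orbital CFSE = -1.6Δo = -1.6 × 25800 = -41280 cm⁻¹.
Excess pairs vs high-spin: 1 − 0 = 1; pairing cost = +20900 cm⁻¹.
Net CFSE = -41280 + 20900 = -20380 cm⁻¹.

-20380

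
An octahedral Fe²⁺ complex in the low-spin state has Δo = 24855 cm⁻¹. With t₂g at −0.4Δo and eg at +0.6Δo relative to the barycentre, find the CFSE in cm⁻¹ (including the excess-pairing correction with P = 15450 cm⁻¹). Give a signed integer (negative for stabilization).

-28752

Fe is in group 8, so Fe²⁺ is d⁶ (8 − 2 = 6).
Electron filling gives t₂g⁶ eg⁰.
Orbital CFSE = 6(-0.4) + 0(0.6) = -2.4Δo = -2.4 × 24855 = -59652 cm⁻¹.
Pairing penalty: 3 pairs vs 1 in the high-spin reference → 2 extra × P = 30900 cm⁻¹.
Combining: -59652 + 30900 = -28752 cm⁻¹.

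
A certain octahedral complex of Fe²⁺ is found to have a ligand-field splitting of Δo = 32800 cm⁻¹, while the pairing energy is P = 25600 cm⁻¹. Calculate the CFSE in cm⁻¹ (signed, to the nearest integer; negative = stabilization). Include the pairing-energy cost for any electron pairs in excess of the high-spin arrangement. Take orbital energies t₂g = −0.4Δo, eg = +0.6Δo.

Fe²⁺: group 8, so d-count = 8 − 2 = 6.
Δo > P, so pairing is preferred: the ground state is low-spin.
Configuration: t₂g⁶ eg⁰.
Orbital CFSE = -2.4Δo = -2.4 × 32800 = -78720 cm⁻¹.
Excess pairs vs high-spin: 3 − 1 = 2; pairing cost = +51200 cm⁻¹.
Net CFSE = -78720 + 51200 = -27520 cm⁻¹.

-27520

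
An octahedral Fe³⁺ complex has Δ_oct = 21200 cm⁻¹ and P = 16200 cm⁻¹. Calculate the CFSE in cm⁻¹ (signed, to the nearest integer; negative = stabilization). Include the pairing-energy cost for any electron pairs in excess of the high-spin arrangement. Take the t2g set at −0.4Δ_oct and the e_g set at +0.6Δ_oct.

-10000

Fe sits in group 8; removing 3 electrons leaves Fe³⁺ with 8 − 3 = 5 d electrons.
With Δ_oct > P the complex is low-spin.
That gives t2g^5 e_g^0.
Orbital CFSE = -2.0Δ_oct = -2.0 × 21200 = -42400 cm⁻¹.
Excess pairs vs high-spin: 2 − 0 = 2; pairing cost = +32400 cm⁻¹.
Net CFSE = -42400 + 32400 = -10000 cm⁻¹.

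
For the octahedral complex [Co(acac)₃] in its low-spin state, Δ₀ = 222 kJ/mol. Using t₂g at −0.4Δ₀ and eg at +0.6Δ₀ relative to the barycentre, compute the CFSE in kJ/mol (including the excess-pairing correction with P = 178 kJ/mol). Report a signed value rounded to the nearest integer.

Each acac⁻ contributes -1; 3 × (-1) = -3. With overall charge +0, Co is in the +3 oxidation state.
Group 9 minus oxidation state +3 gives a d⁶ configuration for Co³⁺.
Configuration: t₂g⁶ eg⁰.
Orbital CFSE = 6(-0.4) + 0(0.6) = -2.4Δ₀ = -2.4 × 222 = -533 kJ/mol.
High-spin d⁶ would be t₂g⁴ eg² with 1 pair; low-spin has 3, so 2 excess pairs cost +2P = +356 kJ/mol.
Combining: -533 + 356 = -177 kJ/mol.

-177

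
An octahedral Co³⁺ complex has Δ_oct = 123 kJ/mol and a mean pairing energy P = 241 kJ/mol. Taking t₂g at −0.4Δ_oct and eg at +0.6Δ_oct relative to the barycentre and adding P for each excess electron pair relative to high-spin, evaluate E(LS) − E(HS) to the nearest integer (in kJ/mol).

236

Co is in group 9, so Co³⁺ is d⁶ (9 − 3 = 6).
High-spin: t₂g⁴ eg², CFSE = -0.4Δ_oct = -49 kJ/mol.
Low-spin: t₂g⁶ eg⁰, orbital CFSE = -2.4Δ_oct = -295 kJ/mol; plus 2 excess pairs × P = +482 kJ/mol; total 187 kJ/mol.
The difference is 187 − (-49) = 236 kJ/mol, so high-spin lies lower.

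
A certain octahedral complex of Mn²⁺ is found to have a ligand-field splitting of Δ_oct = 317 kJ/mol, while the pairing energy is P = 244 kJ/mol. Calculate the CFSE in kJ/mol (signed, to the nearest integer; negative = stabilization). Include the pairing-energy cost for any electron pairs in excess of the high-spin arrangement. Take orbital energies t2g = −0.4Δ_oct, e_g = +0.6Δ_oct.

Mn is in group 7, so Mn²⁺ is d⁵ (7 − 2 = 5).
Here Δ_oct > P (317 > 244), so the low-spin state is favoured.
Filling d⁵ accordingly: t2g^5 e_g^0.
Orbital CFSE = -2.0Δ_oct = -2.0 × 317 = -634 kJ/mol.
Excess pairs vs high-spin: 2 − 0 = 2; pairing cost = +488 kJ/mol.
Net CFSE = -634 + 488 = -146 kJ/mol.

-146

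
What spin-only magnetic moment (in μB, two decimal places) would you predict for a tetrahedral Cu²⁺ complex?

Group 11 minus oxidation state +2 gives a d⁹ configuration for Cu²⁺.
Tetrahedral splitting is small, so the complex is high-spin.
Configuration: e^4 t2^5 → 1 unpaired electron.
μ(spin-only) = √[1(1+2)] = √3 ≈ 1.73 μB.

1.73 μB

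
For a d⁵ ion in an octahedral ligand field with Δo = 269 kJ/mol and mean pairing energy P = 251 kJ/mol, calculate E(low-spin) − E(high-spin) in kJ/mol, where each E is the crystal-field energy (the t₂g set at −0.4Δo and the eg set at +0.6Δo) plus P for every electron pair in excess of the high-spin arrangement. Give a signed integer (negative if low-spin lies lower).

-36

High-spin d⁵ fills as t₂g³ eg² with CFSE 3(−0.4) + 2(+0.6) = 0.0Δo = 0 kJ/mol.
For low-spin the configuration is t₂g⁵ eg⁰: orbital energy -2.0 × 269 = -538 kJ/mol, and 2 additional pairs relative to high-spin add 502 kJ/mol, giving -36 kJ/mol.
E(LS) − E(HS) = -36 − (0) = -36 kJ/mol.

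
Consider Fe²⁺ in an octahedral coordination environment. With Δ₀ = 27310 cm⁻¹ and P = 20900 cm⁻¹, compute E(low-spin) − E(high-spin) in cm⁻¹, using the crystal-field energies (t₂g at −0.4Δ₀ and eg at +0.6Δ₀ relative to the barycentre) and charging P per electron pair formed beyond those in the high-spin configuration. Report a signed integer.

Fe²⁺: group 8, so d-count = 8 − 2 = 6.
In the high-spin limit (t₂g⁴ eg²) the orbital term is -0.4Δ₀ = -10924 cm⁻¹, with no excess pairing.
For low-spin the configuration is t₂g⁶ eg⁰: orbital energy -2.4 × 27310 = -65544 cm⁻¹, and 2 additional pairs relative to high-spin add 41800 cm⁻¹, giving -23744 cm⁻¹.
Thus E(LS) − E(HS) = -12820 cm⁻¹.

-12820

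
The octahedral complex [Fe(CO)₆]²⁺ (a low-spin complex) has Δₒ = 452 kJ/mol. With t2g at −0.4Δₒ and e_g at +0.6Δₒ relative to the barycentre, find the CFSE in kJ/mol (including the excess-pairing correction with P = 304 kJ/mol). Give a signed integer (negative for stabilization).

CO is neutral, so the +2 overall charge sits on Fe: oxidation state +2.
Group 8 minus oxidation state +2 gives a d⁶ configuration for Fe²⁺.
Electron filling gives t2g^6 e_g^0.
The orbital stabilization is -2.4Δₒ = -2.4 × 452 = -1085 kJ/mol.
Relative to high-spin t2g^4 e_g^2 (1 paired), the low-spin configuration has 2 additional pairs, contributing +2 × 304 = +608 kJ/mol.
Net CFSE = -1085 + 608 = -477 kJ/mol.

-477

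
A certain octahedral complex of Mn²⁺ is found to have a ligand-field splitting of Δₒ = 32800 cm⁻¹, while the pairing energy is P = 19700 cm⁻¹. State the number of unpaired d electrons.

Mn²⁺: group 7, so d-count = 7 − 2 = 5.
Since Δₒ = 32800 cm⁻¹ > P = 19700 cm⁻¹, the complex adopts the low-spin configuration.
That gives t₂g⁵ eg⁰.
Unpaired electrons: 1.

1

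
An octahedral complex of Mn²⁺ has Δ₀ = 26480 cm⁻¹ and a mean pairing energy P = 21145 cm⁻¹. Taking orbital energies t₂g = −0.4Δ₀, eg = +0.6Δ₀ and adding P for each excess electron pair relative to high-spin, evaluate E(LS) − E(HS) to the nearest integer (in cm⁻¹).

-10670

Group 7 minus oxidation state +2 gives a d⁵ configuration for Mn²⁺.
High-spin d⁵ fills as t₂g³ eg² with CFSE 3(−0.4) + 2(+0.6) = 0.0Δ₀ = 0 cm⁻¹.
For low-spin the configuration is t₂g⁵ eg⁰: orbital energy -2.0 × 26480 = -52960 cm⁻¹, and 2 additional pairs relative to high-spin add 42290 cm⁻¹, giving -10670 cm⁻¹.
Thus E(LS) − E(HS) = -10670 cm⁻¹.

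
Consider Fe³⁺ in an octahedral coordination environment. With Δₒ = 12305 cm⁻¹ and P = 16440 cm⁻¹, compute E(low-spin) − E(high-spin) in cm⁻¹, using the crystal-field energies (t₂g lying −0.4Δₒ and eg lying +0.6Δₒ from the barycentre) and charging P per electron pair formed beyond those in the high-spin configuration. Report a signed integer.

Fe is in group 8, so Fe³⁺ is d⁵ (8 − 3 = 5).
High-spin d⁵ fills as t₂g³ eg² with CFSE 3(−0.4) + 2(+0.6) = 0.0Δₒ = 0 cm⁻¹.
Low-spin: t₂g⁵ eg⁰, orbital CFSE = -2.0Δₒ = -24610 cm⁻¹; plus 2 excess pairs × P = +32880 cm⁻¹; total 8270 cm⁻¹.
Thus E(LS) − E(HS) = 8270 cm⁻¹.

8270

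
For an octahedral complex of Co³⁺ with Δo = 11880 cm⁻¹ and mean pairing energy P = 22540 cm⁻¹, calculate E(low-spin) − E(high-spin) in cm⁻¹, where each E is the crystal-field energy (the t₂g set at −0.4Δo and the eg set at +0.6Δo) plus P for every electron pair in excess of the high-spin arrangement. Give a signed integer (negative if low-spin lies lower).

21320

Group 9 minus oxidation state +3 gives a d⁶ configuration for Co³⁺.
In the high-spin limit (t₂g⁴ eg²) the orbital term is -0.4Δo = -4752 cm⁻¹, with no excess pairing.
Low-spin t₂g⁶ eg⁰ gives -2.4Δo = -28512 cm⁻¹, but forming 2 extra pairs costs 2P = 45080 cm⁻¹, so E(LS) = -28512 + 45080 = 16568 cm⁻¹.
Thus E(LS) − E(HS) = 21320 cm⁻¹.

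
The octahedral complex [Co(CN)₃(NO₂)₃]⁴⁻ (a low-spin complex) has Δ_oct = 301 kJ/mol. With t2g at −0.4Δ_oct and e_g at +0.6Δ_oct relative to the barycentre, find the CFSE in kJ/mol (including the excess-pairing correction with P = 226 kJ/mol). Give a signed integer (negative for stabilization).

-316

Ligand charges: 3×(-1) from CN⁻ and 3×(-1) from NO₂⁻ sum to -6; with overall charge -4, Co is +2.
Group 9 minus oxidation state +2 gives a d⁷ configuration for Co²⁺.
Configuration: t2g^6 e_g^1.
CFSE(orbital) = 6×(-0.4Δ_oct) + 1×(0.6Δ_oct) = -1.8Δ_oct; with Δ_oct = 301 kJ/mol that is -542 kJ/mol.
High-spin d⁷ would be t2g^5 e_g^2 with 2 pairs; low-spin has 3, so 1 excess pair costs +1P = +226 kJ/mol.
Combining: -542 + 226 = -316 kJ/mol.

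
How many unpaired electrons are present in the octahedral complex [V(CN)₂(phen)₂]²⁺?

1

Ligand charges: 2×(-1) from CN⁻ and 2×(+0) from phen sum to -2; with overall charge +2, V is +4.
V⁴⁺: group 5, so d-count = 5 − 4 = 1.
Configuration: t₂g¹ eg⁰, giving 1 unpaired electron.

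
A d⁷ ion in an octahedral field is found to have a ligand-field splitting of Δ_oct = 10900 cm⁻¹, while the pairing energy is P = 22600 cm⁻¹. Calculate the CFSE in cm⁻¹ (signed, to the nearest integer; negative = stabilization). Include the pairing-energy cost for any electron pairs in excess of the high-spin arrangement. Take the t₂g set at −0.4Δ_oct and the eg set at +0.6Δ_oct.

-8720

Here Δ_oct < P (10900 < 22600), so the high-spin state is favoured.
Filling d⁷ accordingly: t₂g⁵ eg².
Orbital CFSE = -0.8Δ_oct = -0.8 × 10900 = -8720 cm⁻¹.
High-spin has no excess pairs, so no pairing correction applies.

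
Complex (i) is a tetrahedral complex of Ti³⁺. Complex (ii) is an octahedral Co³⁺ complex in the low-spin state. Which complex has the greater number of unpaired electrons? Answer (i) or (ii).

(i): Group 4 minus oxidation state +3 gives a d¹ configuration for Ti³⁺; With tetrahedral geometry the complex is necessarily high-spin; e¹ t₂⁰ → 1 unpaired.
(ii): Co is in group 9, so Co³⁺ is d⁶ (9 − 3 = 6); t2g^6 e_g^0 → 0 unpaired.
So (i) has more unpaired electrons.

(i)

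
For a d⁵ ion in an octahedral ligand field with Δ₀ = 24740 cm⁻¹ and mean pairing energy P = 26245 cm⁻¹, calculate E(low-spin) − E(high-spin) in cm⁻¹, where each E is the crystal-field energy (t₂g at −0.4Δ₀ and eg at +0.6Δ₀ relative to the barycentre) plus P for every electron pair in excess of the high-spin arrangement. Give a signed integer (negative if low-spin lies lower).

3010

High-spin d⁵ fills as t₂g³ eg² with CFSE 3(−0.4) + 2(+0.6) = 0.0Δ₀ = 0 cm⁻¹.
Low-spin: t₂g⁵ eg⁰, orbital CFSE = -2.0Δ₀ = -49480 cm⁻¹; plus 2 excess pairs × P = +52490 cm⁻¹; total 3010 cm⁻¹.
Thus E(LS) − E(HS) = 3010 cm⁻¹.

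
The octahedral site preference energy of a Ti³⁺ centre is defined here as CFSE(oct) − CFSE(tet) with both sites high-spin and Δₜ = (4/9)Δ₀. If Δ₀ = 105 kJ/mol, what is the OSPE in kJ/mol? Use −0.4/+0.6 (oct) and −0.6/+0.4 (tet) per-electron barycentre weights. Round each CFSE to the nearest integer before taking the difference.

-14

Ti is in group 4, so Ti³⁺ is d¹ (4 − 3 = 1).
Octahedral (high-spin): t2g^1 e_g^0, CFSE = 1(−0.4) + 0(+0.6) = -0.4Δ₀ = -0.4 × 105 = -42 kJ/mol.
In a tetrahedral site the filling is e^1 t2^0: CFSE(tet) = -0.6Δₜ = -0.6 × (4/9)(105) = -28 kJ/mol.
Subtracting, OSPE = -42 − (-28) = -14 kJ/mol.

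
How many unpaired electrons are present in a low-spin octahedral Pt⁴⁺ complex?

Pt⁴⁺: group 10, so d-count = 10 − 4 = 6.
Configuration: t₂g⁶ eg⁰, giving 0 unpaired electrons.

0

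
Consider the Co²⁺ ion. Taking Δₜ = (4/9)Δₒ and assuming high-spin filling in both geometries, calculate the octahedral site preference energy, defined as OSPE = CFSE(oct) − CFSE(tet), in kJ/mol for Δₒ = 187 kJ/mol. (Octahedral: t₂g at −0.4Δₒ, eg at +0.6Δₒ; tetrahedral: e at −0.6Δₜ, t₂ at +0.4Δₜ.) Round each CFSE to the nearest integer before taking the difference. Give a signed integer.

-50

Co²⁺: group 9, so d-count = 9 − 2 = 7.
In an octahedral site d⁷ (HS) is t2g^5 e_g^2, giving CFSE(oct) = -0.8Δₒ = -150 kJ/mol.
Tetrahedral: e^4 t2^3, CFSE = 4(−0.6) + 3(+0.4) = -1.2Δₜ = -1.2 × (4/9) × 187 = -100 kJ/mol.
OSPE = CFSE(oct) − CFSE(tet) = -150 − (-100) = -50 kJ/mol.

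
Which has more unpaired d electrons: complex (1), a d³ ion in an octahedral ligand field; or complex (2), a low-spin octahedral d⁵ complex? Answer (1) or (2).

(1)

(1): For octahedral d³ the high- and low-spin configurations coincide; t2g^3 e_g^0 → 3 unpaired.
(2): t2g^5 e_g^0 → 1 unpaired.
So (1) has more unpaired electrons.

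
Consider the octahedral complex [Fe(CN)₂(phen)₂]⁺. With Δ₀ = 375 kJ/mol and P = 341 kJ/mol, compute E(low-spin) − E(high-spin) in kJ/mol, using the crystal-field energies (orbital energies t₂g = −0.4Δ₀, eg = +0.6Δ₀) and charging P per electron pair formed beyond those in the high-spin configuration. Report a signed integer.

-68

Ligand charges: 2×(-1) from CN⁻ and 2×(+0) from phen sum to -2; with overall charge +1, Fe is +3.
Fe is in group 8, so Fe³⁺ is d⁵ (8 − 3 = 5).
High-spin d⁵ fills as t₂g³ eg² with CFSE 3(−0.4) + 2(+0.6) = 0.0Δ₀ = 0 kJ/mol.
For low-spin the configuration is t₂g⁵ eg⁰: orbital energy -2.0 × 375 = -750 kJ/mol, and 2 additional pairs relative to high-spin add 682 kJ/mol, giving -68 kJ/mol.
Thus E(LS) − E(HS) = -68 kJ/mol.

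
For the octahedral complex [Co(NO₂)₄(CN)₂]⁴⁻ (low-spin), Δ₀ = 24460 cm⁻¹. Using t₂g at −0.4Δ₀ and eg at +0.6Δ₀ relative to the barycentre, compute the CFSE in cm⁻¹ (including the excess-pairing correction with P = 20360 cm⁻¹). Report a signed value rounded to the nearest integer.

-23668

Ligand charges: 4×(-1) from NO₂⁻ and 2×(-1) from CN⁻ sum to -6; with overall charge -4, Co is +2.
Co sits in group 9; removing 2 electrons leaves Co²⁺ with 9 − 2 = 7 d electrons.
Electron filling gives t₂g⁶ eg¹.
Orbital CFSE = 6(-0.4) + 1(0.6) = -1.8Δ₀ = -1.8 × 24460 = -44028 cm⁻¹.
Pairing penalty: 3 pairs vs 2 in the high-spin reference → 1 extra × P = 20360 cm⁻¹.
Overall CFSE = -44028 + 20360 = -23668 cm⁻¹.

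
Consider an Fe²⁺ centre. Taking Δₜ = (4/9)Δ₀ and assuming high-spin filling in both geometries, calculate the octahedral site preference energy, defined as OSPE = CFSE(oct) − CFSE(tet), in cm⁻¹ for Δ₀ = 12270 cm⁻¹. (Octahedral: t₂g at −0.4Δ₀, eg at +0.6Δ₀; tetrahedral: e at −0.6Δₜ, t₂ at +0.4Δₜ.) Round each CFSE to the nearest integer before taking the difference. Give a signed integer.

-1636

Fe sits in group 8; removing 2 electrons leaves Fe²⁺ with 8 − 2 = 6 d electrons.
In an octahedral site d⁶ (HS) is t₂g⁴ eg², giving CFSE(oct) = -0.4Δ₀ = -4908 cm⁻¹.
In a tetrahedral site the filling is e³ t₂³: CFSE(tet) = -0.6Δₜ = -0.6 × (4/9)(12270) = -3272 cm⁻¹.
OSPE = -4908 − (-3272) = -1636 cm⁻¹.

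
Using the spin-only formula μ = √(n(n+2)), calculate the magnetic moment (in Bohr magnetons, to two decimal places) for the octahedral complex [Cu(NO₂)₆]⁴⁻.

1.73 Bohr magnetons

Each NO₂⁻ contributes -1; 6 × (-1) = -6. With overall charge -4, Cu is in the +2 oxidation state.
Cu²⁺: group 11, so d-count = 11 − 2 = 9.
Configuration: t2g^6 e_g^3 → 1 unpaired electron.
μ(spin-only) = √[1(1+2)] = √3 ≈ 1.73 Bohr magnetons.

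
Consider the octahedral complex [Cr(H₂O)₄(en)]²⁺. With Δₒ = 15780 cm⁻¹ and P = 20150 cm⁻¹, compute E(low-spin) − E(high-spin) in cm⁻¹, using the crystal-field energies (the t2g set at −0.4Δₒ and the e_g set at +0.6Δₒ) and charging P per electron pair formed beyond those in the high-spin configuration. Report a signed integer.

4370

Ligand charges: 4×(+0) from H₂O and 1×(+0) from en sum to +0; with overall charge +2, Cr is +2.
Cr²⁺: group 6, so d-count = 6 − 2 = 4.
High-spin: t2g^3 e_g^1, CFSE = -0.6Δₒ = -9468 cm⁻¹.
Low-spin t2g^4 e_g^0 gives -1.6Δₒ = -25248 cm⁻¹, but forming 1 extra pair costs 1P = 20150 cm⁻¹, so E(LS) = -25248 + 20150 = -5098 cm⁻¹.
The difference is -5098 − (-9468) = 4370 cm⁻¹, so high-spin lies lower.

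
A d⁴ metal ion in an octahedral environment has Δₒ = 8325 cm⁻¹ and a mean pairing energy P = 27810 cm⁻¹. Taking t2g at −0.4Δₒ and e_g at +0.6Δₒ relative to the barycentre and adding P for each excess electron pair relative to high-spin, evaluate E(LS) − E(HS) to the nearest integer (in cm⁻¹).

High-spin: t2g^3 e_g^1, CFSE = -0.6Δₒ = -4995 cm⁻¹.
For low-spin the configuration is t2g^4 e_g^0: orbital energy -1.6 × 8325 = -13320 cm⁻¹, and 1 additional pair relative to high-spin adds 27810 cm⁻¹, giving 14490 cm⁻¹.
E(LS) − E(HS) = 14490 − (-4995) = 19485 cm⁻¹.

19485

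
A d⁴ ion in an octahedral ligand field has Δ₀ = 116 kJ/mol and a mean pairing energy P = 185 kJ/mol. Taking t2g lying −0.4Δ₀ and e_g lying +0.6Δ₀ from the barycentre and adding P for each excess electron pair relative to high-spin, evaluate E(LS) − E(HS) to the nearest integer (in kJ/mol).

High-spin: t2g^3 e_g^1, CFSE = -0.6Δ₀ = -70 kJ/mol.
Low-spin: t2g^4 e_g^0, orbital CFSE = -1.6Δ₀ = -186 kJ/mol; plus 1 excess pair × P = +185 kJ/mol; total -1 kJ/mol.
E(LS) − E(HS) = -1 − (-70) = 69 kJ/mol.

69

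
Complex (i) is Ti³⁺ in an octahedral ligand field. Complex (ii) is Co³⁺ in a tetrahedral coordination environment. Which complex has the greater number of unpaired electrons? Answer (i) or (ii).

(ii)

(i): Ti sits in group 4; removing 3 electrons leaves Ti³⁺ with 4 − 3 = 1 d electrons; For octahedral d¹ the high- and low-spin configurations coincide; t2g^1 e_g^0 → 1 unpaired.
(ii): Co is in group 9, so Co³⁺ is d⁶ (9 − 3 = 6); Tetrahedral fields are weak (Δₜ ≈ 4/9 Δₒ), so electrons fill high-spin; e³ t₂³ → 4 unpaired.
So (ii) has more unpaired electrons.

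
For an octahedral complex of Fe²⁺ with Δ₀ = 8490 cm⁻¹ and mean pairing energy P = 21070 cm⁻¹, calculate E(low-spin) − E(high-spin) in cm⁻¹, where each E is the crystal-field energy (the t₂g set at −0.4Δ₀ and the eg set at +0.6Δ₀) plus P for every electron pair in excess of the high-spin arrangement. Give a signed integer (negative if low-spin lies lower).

Fe sits in group 8; removing 2 electrons leaves Fe²⁺ with 8 − 2 = 6 d electrons.
High-spin d⁶ fills as t₂g⁴ eg² with CFSE 4(−0.4) + 2(+0.6) = -0.4Δ₀ = -3396 cm⁻¹.
Low-spin t₂g⁶ eg⁰ gives -2.4Δ₀ = -20376 cm⁻¹, but forming 2 extra pairs costs 2P = 42140 cm⁻¹, so E(LS) = -20376 + 42140 = 21764 cm⁻¹.
Thus E(LS) − E(HS) = 25160 cm⁻¹.

25160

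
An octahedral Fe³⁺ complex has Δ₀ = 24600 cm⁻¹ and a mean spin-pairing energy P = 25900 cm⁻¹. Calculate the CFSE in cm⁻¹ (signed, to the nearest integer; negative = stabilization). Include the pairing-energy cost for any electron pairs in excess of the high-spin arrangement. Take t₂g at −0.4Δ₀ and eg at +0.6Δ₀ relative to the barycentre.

0

Fe sits in group 8; removing 3 electrons leaves Fe³⁺ with 8 − 3 = 5 d electrons.
With Δ₀ < P the complex is high-spin.
That gives t₂g³ eg².
Orbital CFSE = 0.0Δ₀ = 0.0 × 24600 = 0 cm⁻¹.
High-spin has no excess pairs, so no pairing correction applies.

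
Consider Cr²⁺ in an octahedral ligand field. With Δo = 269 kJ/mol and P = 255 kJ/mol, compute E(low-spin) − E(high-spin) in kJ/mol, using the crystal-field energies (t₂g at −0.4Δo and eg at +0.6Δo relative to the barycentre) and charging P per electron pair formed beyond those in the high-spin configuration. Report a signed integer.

-14

Cr sits in group 6; removing 2 electrons leaves Cr²⁺ with 6 − 2 = 4 d electrons.
High-spin: t₂g³ eg¹, CFSE = -0.6Δo = -161 kJ/mol.
For low-spin the configuration is t₂g⁴ eg⁰: orbital energy -1.6 × 269 = -430 kJ/mol, and 1 additional pair relative to high-spin adds 255 kJ/mol, giving -175 kJ/mol.
E(LS) − E(HS) = -175 − (-161) = -14 kJ/mol.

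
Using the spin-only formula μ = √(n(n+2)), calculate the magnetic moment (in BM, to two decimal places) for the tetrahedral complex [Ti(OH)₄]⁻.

1.73 BM

Each OH⁻ contributes -1; 4 × (-1) = -4. With overall charge -1, Ti is in the +3 oxidation state.
Ti³⁺: group 4, so d-count = 4 − 3 = 1.
Tetrahedral splitting is small, so the complex is high-spin.
Configuration: e^1 t2^0 → 1 unpaired electron.
μ(spin-only) = √[1(1+2)] = √3 ≈ 1.73 BM.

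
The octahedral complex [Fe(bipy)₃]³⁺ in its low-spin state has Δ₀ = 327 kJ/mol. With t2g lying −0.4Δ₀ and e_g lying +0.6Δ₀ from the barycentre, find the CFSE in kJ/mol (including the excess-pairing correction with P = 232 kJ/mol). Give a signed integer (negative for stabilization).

-190

bipy is neutral, so the +3 overall charge sits on Fe: oxidation state +3.
Fe sits in group 8; removing 3 electrons leaves Fe³⁺ with 8 − 3 = 5 d electrons.
The d⁵ electrons fill as t2g^5 e_g^0.
Orbital CFSE = 5(-0.4) + 0(0.6) = -2.0Δ₀ = -2.0 × 327 = -654 kJ/mol.
Relative to high-spin t2g^3 e_g^2 (0 paired), the low-spin configuration has 2 additional pairs, contributing +2 × 232 = +464 kJ/mol.
Overall CFSE = -654 + 464 = -190 kJ/mol.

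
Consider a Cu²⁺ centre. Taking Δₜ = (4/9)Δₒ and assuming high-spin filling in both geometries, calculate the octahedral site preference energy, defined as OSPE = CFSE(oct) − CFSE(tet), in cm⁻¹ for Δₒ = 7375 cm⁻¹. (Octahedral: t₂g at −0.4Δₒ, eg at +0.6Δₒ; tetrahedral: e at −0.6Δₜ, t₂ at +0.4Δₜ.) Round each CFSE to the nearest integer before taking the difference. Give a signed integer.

Cu sits in group 11; removing 2 electrons leaves Cu²⁺ with 11 − 2 = 9 d electrons.
In an octahedral site d⁹ (HS) is t2g^6 e_g^3, giving CFSE(oct) = -0.6Δₒ = -4425 cm⁻¹.
Tetrahedral e^4 t2^5 gives -0.4Δₜ = -0.4 × (4/9) × 7375 = -1311 cm⁻¹.
OSPE = CFSE(oct) − CFSE(tet) = -4425 − (-1311) = -3114 cm⁻¹.

-3114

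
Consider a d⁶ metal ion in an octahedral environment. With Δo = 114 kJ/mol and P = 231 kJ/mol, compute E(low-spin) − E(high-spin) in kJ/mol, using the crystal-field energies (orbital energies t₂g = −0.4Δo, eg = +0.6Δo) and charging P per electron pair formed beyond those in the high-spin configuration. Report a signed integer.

In the high-spin limit (t₂g⁴ eg²) the orbital term is -0.4Δo = -46 kJ/mol, with no excess pairing.
Low-spin: t₂g⁶ eg⁰, orbital CFSE = -2.4Δo = -274 kJ/mol; plus 2 excess pairs × P = +462 kJ/mol; total 188 kJ/mol.
The difference is 188 − (-46) = 234 kJ/mol, so high-spin lies lower.

234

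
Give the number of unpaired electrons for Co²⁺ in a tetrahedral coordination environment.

3

Co sits in group 9; removing 2 electrons leaves Co²⁺ with 9 − 2 = 7 d electrons.
Tetrahedral fields are weak (Δₜ ≈ 4/9 Δₒ), so electrons fill high-spin.
Configuration: e⁴ t₂³, giving 3 unpaired electrons.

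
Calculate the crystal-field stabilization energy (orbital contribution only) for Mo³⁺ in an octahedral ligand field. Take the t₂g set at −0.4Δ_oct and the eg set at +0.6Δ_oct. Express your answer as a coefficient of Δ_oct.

Mo sits in group 6; removing 3 electrons leaves Mo³⁺ with 6 − 3 = 3 d electrons.
Configuration: t₂g³ eg⁰.
CFSE = 3(-0.4Δ_oct) + 0(0.6Δ_oct) = -1.2Δ_oct + 0.0Δ_oct = -1.2Δ_oct.

-1.2 Δ_oct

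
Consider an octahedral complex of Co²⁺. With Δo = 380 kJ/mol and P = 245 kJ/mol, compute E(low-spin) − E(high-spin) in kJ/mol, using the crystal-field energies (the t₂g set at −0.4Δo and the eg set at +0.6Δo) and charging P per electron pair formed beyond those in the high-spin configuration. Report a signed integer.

-135

Group 9 minus oxidation state +2 gives a d⁷ configuration for Co²⁺.
High-spin d⁷ fills as t₂g⁵ eg² with CFSE 5(−0.4) + 2(+0.6) = -0.8Δo = -304 kJ/mol.
For low-spin the configuration is t₂g⁶ eg¹: orbital energy -1.8 × 380 = -684 kJ/mol, and 1 additional pair relative to high-spin adds 245 kJ/mol, giving -439 kJ/mol.
Thus E(LS) − E(HS) = -135 kJ/mol.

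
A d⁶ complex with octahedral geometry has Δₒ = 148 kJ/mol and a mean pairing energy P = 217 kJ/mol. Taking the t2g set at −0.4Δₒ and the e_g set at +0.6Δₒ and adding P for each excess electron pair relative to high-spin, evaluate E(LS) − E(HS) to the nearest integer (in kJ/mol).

In the high-spin limit (t2g^4 e_g^2) the orbital term is -0.4Δₒ = -59 kJ/mol, with no excess pairing.
For low-spin the configuration is t2g^6 e_g^0: orbital energy -2.4 × 148 = -355 kJ/mol, and 2 additional pairs relative to high-spin add 434 kJ/mol, giving 79 kJ/mol.
E(LS) − E(HS) = 79 − (-59) = 138 kJ/mol.

138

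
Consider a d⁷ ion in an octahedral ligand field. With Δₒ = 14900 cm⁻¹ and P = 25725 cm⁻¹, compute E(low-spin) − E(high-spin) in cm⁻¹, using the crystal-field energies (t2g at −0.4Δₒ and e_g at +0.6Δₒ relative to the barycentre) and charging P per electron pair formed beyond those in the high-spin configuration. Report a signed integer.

High-spin: t2g^5 e_g^2, CFSE = -0.8Δₒ = -11920 cm⁻¹.
Low-spin: t2g^6 e_g^1, orbital CFSE = -1.8Δₒ = -26820 cm⁻¹; plus 1 excess pair × P = +25725 cm⁻¹; total -1095 cm⁻¹.
The difference is -1095 − (-11920) = 10825 cm⁻¹, so high-spin lies lower.

10825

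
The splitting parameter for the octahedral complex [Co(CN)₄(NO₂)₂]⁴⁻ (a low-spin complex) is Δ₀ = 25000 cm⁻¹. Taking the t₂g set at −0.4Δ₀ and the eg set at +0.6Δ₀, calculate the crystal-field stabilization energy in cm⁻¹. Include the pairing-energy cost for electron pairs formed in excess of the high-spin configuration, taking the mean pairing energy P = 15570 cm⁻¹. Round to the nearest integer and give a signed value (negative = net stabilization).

Ligand charges: 4×(-1) from CN⁻ and 2×(-1) from NO₂⁻ sum to -6; with overall charge -4, Co is +2.
Co is in group 9, so Co²⁺ is d⁷ (9 − 2 = 7).
Electron filling gives t₂g⁶ eg¹.
CFSE(orbital) = 6×(-0.4Δ₀) + 1×(0.6Δ₀) = -1.8Δ₀; with Δ₀ = 25000 cm⁻¹ that is -45000 cm⁻¹.
High-spin d⁷ would be t₂g⁵ eg² with 2 pairs; low-spin has 3, so 1 excess pair costs +1P = +15570 cm⁻¹.
Combining: -45000 + 15570 = -29430 cm⁻¹.

-29430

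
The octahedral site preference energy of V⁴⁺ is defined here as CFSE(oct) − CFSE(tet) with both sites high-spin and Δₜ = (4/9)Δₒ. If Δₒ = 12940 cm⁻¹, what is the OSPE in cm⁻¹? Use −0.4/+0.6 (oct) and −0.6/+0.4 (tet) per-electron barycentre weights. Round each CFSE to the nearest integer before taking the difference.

-1725

V is in group 5, so V⁴⁺ is d¹ (5 − 4 = 1).
Octahedral (high-spin): t₂g¹ eg⁰, CFSE = 1(−0.4) + 0(+0.6) = -0.4Δₒ = -0.4 × 12940 = -5176 cm⁻¹.
Tetrahedral: e¹ t₂⁰, CFSE = 1(−0.6) + 0(+0.4) = -0.6Δₜ = -0.6 × (4/9) × 12940 = -3451 cm⁻¹.
OSPE = -5176 − (-3451) = -1725 cm⁻¹.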